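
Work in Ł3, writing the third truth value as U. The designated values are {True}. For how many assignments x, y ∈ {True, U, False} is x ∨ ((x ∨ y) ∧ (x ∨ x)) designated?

Designated under: (x=True, y=True); (x=True, y=U); (x=True, y=False).

3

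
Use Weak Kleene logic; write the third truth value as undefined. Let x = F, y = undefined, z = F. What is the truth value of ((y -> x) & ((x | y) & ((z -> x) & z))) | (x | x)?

undefined

y -> x = undefined -> F = undefined  [any arg is the third value ⇒ result is the third value]
x | y = F | undefined = undefined
z -> x = F -> F = T
(z -> x) & z = T & F = F
(x | y) & ((z -> x) & z) = undefined & F = undefined
(y -> x) & ((x | y) & ((z -> x) & z)) = undefined & undefined = undefined
x | x = F | F = F
((y -> x) & ((x | y) & ((z -> x) & z))) | (x | x) = undefined | F = undefined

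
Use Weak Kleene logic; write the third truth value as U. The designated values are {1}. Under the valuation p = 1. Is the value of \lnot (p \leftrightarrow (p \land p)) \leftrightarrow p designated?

p \land p = 1 \land 1 = 1
p \leftrightarrow (p \land p) = 1 \leftrightarrow 1 = 1
\lnot (p \leftrightarrow (p \land p)) = \lnot 1 = 0
\lnot (p \leftrightarrow (p \land p)) \leftrightarrow p = 0 \leftrightarrow 1 = 0
0 ∉ {1}.

No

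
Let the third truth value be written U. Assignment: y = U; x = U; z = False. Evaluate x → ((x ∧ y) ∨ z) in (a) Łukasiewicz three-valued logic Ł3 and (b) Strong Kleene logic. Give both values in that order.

In Łukasiewicz three-valued logic Ł3: x ∧ y = U ∧ U = U
(x ∧ y) ∨ z = U ∨ False = U
x → ((x ∧ y) ∨ z) = U → U = True  [min(1, 1−½+½)]
In Strong Kleene logic: x ∧ y = U ∧ U = U
(x ∧ y) ∨ z = U ∨ False = U
x → ((x ∧ y) ∨ z) = U → U = U
They differ because Łukasiewicz three-valued logic Ł3 and Strong Kleene logic treat U differently under implication.

True; U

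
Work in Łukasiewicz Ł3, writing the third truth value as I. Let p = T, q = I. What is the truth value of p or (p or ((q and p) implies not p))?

T

q and p = I and T = I
not p = not T = F
(q and p) implies not p = I implies F = I  [min(1, 1−½+0)]
p or ((q and p) implies not p) = T or I = T
p or (p or ((q and p) implies not p)) = T or T = T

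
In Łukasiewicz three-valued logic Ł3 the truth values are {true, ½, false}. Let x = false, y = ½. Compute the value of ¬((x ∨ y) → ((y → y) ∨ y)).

false

x ∨ y = false ∨ ½ = ½
y → y = ½ → ½ = true  [min(1, 1−½+½)]
(y → y) ∨ y = true ∨ ½ = true
(x ∨ y) → ((y → y) ∨ y) = ½ → true = true
¬((x ∨ y) → ((y → y) ∨ y)) = ¬true = false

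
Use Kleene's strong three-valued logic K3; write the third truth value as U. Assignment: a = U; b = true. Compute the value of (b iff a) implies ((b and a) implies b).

b iff a = true iff U = U
b and a = true and U = U
(b and a) implies b = U implies true = true  [not U or true]
(b iff a) implies ((b and a) implies b) = U implies true = true

true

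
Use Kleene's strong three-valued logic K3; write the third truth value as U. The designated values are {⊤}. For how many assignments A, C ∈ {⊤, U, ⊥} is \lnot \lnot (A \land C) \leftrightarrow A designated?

4

Designated under: (A=⊤, C=⊤); (A=⊥, C=⊤); (A=⊥, C=U); (A=⊥, C=⊥).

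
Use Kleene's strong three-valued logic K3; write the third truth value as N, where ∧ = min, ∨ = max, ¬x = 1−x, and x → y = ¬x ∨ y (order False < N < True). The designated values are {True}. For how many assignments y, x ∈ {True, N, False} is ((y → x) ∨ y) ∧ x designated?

3

Designated under: (y=True, x=True); (y=N, x=True); (y=False, x=True).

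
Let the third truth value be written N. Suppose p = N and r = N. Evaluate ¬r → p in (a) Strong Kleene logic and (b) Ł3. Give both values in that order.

In Strong Kleene logic: ¬r = ¬N = N
¬r → p = N → N = N  [¬N ∨ N]
In Ł3: ¬r = ¬N = N
¬r → p = N → N = 1  [min(1, 1−½+½)]
They differ because Strong Kleene logic and Ł3 treat N differently under implication.

N; 1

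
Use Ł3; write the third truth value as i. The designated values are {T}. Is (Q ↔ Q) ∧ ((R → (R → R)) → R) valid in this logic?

Countermodel: Q=T, R=i gives i, which is not designated.

No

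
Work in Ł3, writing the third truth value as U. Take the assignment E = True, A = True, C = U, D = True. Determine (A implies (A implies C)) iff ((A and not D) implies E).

A implies C = True implies U = U  [min(1, 1−1+½)]
A implies (A implies C) = True implies U = U
not D = not True = False
A and not D = True and False = False
(A and not D) implies E = False implies True = True
(A implies (A implies C)) iff ((A and not D) implies E) = U iff True = U

U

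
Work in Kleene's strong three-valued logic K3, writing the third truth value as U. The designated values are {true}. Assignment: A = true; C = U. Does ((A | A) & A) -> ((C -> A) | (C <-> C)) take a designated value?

A | A = true | true = true
(A | A) & A = true & true = true
C -> A = U -> true = true  [~U | true]
C <-> C = U <-> U = U
(C -> A) | (C <-> C) = true | U = true
((A | A) & A) -> ((C -> A) | (C <-> C)) = true -> true = true
true ∈ {true}.

Yes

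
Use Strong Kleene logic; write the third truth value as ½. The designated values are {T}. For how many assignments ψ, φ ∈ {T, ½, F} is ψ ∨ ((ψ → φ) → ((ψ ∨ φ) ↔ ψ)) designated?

4

Designated under: (ψ=T, φ=T); (ψ=T, φ=½); (ψ=T, φ=F); (ψ=F, φ=F).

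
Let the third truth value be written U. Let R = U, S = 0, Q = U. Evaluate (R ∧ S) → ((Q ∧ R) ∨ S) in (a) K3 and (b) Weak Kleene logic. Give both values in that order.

In K3: R ∧ S = U ∧ 0 = 0
Q ∧ R = U ∧ U = U
(Q ∧ R) ∨ S = U ∨ 0 = U
(R ∧ S) → ((Q ∧ R) ∨ S) = 0 → U = 1  [¬0 ∨ U]
In Weak Kleene logic: R ∧ S = U ∧ 0 = U
Q ∧ R = U ∧ U = U
(Q ∧ R) ∨ S = U ∨ 0 = U
(R ∧ S) → ((Q ∧ R) ∨ S) = U → U = U
They differ because K3 and Weak Kleene logic treat U differently under the binary connectives.

1; U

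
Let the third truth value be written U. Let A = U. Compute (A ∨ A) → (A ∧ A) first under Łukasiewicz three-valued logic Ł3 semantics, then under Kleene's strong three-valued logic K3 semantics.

In Łukasiewicz three-valued logic Ł3: A ∨ A = U ∨ U = U
A ∧ A = U ∧ U = U
(A ∨ A) → (A ∧ A) = U → U = true
In Kleene's strong three-valued logic K3: A ∨ A = U ∨ U = U
A ∧ A = U ∧ U = U
(A ∨ A) → (A ∧ A) = U → U = U  [¬U ∨ U]
They differ because Łukasiewicz three-valued logic Ł3 and Kleene's strong three-valued logic K3 treat U differently under implication.

true; U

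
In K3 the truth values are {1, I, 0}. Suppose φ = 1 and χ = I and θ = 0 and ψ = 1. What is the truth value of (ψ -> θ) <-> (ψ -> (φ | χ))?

0

ψ -> θ = 1 -> 0 = 0
φ | χ = 1 | I = 1
ψ -> (φ | χ) = 1 -> 1 = 1
(ψ -> θ) <-> (ψ -> (φ | χ)) = 0 <-> 1 = 0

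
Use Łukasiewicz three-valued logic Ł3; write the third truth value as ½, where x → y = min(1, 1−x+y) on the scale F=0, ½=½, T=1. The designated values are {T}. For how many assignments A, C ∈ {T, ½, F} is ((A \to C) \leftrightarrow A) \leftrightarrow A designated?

6

Of the 9 assignments, 6 give a value in {T}.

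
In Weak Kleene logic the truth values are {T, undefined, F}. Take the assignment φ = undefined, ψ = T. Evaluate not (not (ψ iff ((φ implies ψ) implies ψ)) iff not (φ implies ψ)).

φ implies ψ = undefined implies T = undefined  [any arg is the third value ⇒ result is the third value]
(φ implies ψ) implies ψ = undefined implies T = undefined
ψ iff ((φ implies ψ) implies ψ) = T iff undefined = undefined
not (ψ iff ((φ implies ψ) implies ψ)) = not undefined = undefined
φ implies ψ = undefined implies T = undefined
not (φ implies ψ) = not undefined = undefined
not (ψ iff ((φ implies ψ) implies ψ)) iff not (φ implies ψ) = undefined iff undefined = undefined
not (not (ψ iff ((φ implies ψ) implies ψ)) iff not (φ implies ψ)) = not undefined = undefined

undefined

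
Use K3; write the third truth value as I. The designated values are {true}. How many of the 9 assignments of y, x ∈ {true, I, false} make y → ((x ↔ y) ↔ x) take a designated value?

Of the 9 assignments, 5 give a value in {true}.

5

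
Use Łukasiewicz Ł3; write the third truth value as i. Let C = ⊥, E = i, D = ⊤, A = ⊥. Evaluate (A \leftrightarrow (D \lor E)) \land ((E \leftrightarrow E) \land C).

D \lor E = ⊤ \lor i = ⊤
A \leftrightarrow (D \lor E) = ⊥ \leftrightarrow ⊤ = ⊥
E \leftrightarrow E = i \leftrightarrow i = ⊤  [1 − |½−½|]
(E \leftrightarrow E) \land C = ⊤ \land ⊥ = ⊥
(A \leftrightarrow (D \lor E)) \land ((E \leftrightarrow E) \land C) = ⊥ \land ⊥ = ⊥

⊥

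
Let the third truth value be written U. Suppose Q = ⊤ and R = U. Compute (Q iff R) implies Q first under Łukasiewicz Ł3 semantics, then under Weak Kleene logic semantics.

In Łukasiewicz Ł3: Q iff R = ⊤ iff U = U  [1 − |1−½|]
(Q iff R) implies Q = U implies ⊤ = ⊤
In Weak Kleene logic: Q iff R = ⊤ iff U = U
(Q iff R) implies Q = U implies ⊤ = U  [any arg is the third value ⇒ result is the third value]
They differ because Łukasiewicz Ł3 and Weak Kleene logic treat U differently under the binary connectives.

⊤; U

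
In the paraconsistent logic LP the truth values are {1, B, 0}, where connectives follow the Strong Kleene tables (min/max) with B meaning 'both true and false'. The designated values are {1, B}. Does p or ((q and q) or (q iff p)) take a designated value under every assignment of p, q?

Yes

Every assignment of p, q over {1, B, 0} gives a value in {1, B}.
In particular, with p=B, q=B: p or ((q and q) or (q iff p)) = B.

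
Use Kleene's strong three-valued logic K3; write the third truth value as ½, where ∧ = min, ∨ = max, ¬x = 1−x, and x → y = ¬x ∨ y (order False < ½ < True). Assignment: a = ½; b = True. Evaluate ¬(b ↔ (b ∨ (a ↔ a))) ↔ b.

False

a ↔ a = ½ ↔ ½ = ½
b ∨ (a ↔ a) = True ∨ ½ = True
b ↔ (b ∨ (a ↔ a)) = True ↔ True = True
¬(b ↔ (b ∨ (a ↔ a))) = ¬True = False
¬(b ↔ (b ∨ (a ↔ a))) ↔ b = False ↔ True = False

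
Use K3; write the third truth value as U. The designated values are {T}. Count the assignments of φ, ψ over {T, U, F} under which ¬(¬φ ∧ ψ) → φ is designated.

4

Designated under: (φ=T, ψ=T); (φ=T, ψ=U); (φ=T, ψ=F); (φ=F, ψ=T).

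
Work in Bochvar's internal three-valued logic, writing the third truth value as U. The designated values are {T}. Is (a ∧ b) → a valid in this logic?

Countermodel: a=T, b=U gives U, which is not designated.

No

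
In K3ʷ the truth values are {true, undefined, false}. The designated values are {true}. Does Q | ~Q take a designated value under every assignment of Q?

No

Countermodel: Q=undefined gives undefined, which is not designated.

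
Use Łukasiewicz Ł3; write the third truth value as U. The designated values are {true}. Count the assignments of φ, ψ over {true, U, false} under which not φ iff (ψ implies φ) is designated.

2

Designated under: (φ=U, ψ=true); (φ=false, ψ=false).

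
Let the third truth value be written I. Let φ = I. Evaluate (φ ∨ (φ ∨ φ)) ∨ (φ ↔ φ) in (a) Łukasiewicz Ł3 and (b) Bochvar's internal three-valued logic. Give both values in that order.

In Łukasiewicz Ł3: φ ∨ φ = I ∨ I = I
φ ∨ (φ ∨ φ) = I ∨ I = I
φ ↔ φ = I ↔ I = true  [1 − |½−½|]
(φ ∨ (φ ∨ φ)) ∨ (φ ↔ φ) = I ∨ true = true
In Bochvar's internal three-valued logic: φ ∨ φ = I ∨ I = I
φ ∨ (φ ∨ φ) = I ∨ I = I
φ ↔ φ = I ↔ I = I
(φ ∨ (φ ∨ φ)) ∨ (φ ↔ φ) = I ∨ I = I
They differ because Łukasiewicz Ł3 and Bochvar's internal three-valued logic treat I differently under the binary connectives.

true; I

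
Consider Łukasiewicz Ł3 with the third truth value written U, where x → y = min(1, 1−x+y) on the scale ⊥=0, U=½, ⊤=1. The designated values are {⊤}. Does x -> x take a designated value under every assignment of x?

Yes

Every assignment of x over {⊤, U, ⊥} gives a value in {⊤}.
In particular, with x=U: x -> x = ⊤.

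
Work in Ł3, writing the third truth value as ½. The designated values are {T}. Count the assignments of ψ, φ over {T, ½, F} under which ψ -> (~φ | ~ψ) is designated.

Of the 9 assignments, 7 give a value in {T}.

7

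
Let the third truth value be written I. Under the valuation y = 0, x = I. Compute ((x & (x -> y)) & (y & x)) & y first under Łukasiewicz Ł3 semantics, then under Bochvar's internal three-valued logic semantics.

In Łukasiewicz Ł3: x -> y = I -> 0 = I
x & (x -> y) = I & I = I
y & x = 0 & I = 0
(x & (x -> y)) & (y & x) = I & 0 = 0
((x & (x -> y)) & (y & x)) & y = 0 & 0 = 0
In Bochvar's internal three-valued logic: x -> y = I -> 0 = I  [any arg is the third value ⇒ result is the third value]
x & (x -> y) = I & I = I
y & x = 0 & I = I
(x & (x -> y)) & (y & x) = I & I = I
((x & (x -> y)) & (y & x)) & y = I & 0 = I
They differ because Łukasiewicz Ł3 and Bochvar's internal three-valued logic treat I differently under the binary connectives.

0; I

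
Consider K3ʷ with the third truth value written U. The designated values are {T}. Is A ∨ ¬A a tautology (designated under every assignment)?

No

Countermodel: A=U gives U, which is not designated.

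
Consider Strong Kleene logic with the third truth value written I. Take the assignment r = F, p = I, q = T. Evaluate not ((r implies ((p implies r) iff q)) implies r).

p implies r = I implies F = I  [not I or F]
(p implies r) iff q = I iff T = I
r implies ((p implies r) iff q) = F implies I = T
(r implies ((p implies r) iff q)) implies r = T implies F = F
not ((r implies ((p implies r) iff q)) implies r) = not F = T

T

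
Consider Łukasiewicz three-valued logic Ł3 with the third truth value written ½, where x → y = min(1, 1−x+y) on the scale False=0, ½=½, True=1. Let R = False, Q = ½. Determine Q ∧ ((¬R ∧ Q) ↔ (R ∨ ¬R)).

¬R = ¬False = True
¬R ∧ Q = True ∧ ½ = ½
¬R = ¬False = True
R ∨ ¬R = False ∨ True = True
(¬R ∧ Q) ↔ (R ∨ ¬R) = ½ ↔ True = ½
Q ∧ ((¬R ∧ Q) ↔ (R ∨ ¬R)) = ½ ∧ ½ = ½

½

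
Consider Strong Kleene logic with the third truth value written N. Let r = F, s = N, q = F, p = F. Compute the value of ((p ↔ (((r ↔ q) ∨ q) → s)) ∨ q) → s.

r ↔ q = F ↔ F = T
(r ↔ q) ∨ q = T ∨ F = T
((r ↔ q) ∨ q) → s = T → N = N  [¬T ∨ N]
p ↔ (((r ↔ q) ∨ q) → s) = F ↔ N = N
(p ↔ (((r ↔ q) ∨ q) → s)) ∨ q = N ∨ F = N
((p ↔ (((r ↔ q) ∨ q) → s)) ∨ q) → s = N → N = N

N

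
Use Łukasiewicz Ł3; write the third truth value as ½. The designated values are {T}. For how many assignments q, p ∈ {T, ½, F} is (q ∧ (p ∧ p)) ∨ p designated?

Designated under: (q=T, p=T); (q=½, p=T); (q=F, p=T).

3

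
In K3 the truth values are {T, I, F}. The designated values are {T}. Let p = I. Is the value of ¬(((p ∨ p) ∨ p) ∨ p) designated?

p ∨ p = I ∨ I = I
(p ∨ p) ∨ p = I ∨ I = I
((p ∨ p) ∨ p) ∨ p = I ∨ I = I
¬(((p ∨ p) ∨ p) ∨ p) = ¬I = I
I ∉ {T}.

No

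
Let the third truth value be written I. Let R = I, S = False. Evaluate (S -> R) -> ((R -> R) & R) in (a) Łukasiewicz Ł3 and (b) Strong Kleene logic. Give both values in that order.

In Łukasiewicz Ł3: S -> R = False -> I = True  [min(1, 1−0+½)]
R -> R = I -> I = True
(R -> R) & R = True & I = I
(S -> R) -> ((R -> R) & R) = True -> I = I
In Strong Kleene logic: S -> R = False -> I = True
R -> R = I -> I = I
(R -> R) & R = I & I = I
(S -> R) -> ((R -> R) & R) = True -> I = I

I; I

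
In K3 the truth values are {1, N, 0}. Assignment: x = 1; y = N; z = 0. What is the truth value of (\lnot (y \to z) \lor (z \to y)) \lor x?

y \to z = N \to 0 = N  [\lnot N \lor 0]
\lnot (y \to z) = \lnot N = N
z \to y = 0 \to N = 1
\lnot (y \to z) \lor (z \to y) = N \lor 1 = 1
(\lnot (y \to z) \lor (z \to y)) \lor x = 1 \lor 1 = 1

1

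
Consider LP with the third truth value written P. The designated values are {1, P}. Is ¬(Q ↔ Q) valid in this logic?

No

Countermodel: Q=1 gives 0, which is not designated.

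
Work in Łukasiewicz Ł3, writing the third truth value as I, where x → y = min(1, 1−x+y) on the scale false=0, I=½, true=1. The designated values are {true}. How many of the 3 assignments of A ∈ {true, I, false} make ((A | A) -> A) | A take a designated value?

A=true: true ✓
A=I: true ✓
A=false: true ✓

3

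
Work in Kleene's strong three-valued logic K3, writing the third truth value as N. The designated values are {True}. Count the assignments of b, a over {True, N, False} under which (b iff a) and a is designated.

1

Designated under: (b=True, a=True).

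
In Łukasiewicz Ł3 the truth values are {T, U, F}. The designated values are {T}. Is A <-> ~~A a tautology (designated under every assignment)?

Yes

Every assignment of A over {T, U, F} gives a value in {T}.
In particular, with A=U: A <-> ~~A = T.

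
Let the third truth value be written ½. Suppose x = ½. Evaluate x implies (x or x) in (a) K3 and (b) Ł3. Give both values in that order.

In K3: x or x = ½ or ½ = ½
x implies (x or x) = ½ implies ½ = ½  [not ½ or ½]
In Ł3: x or x = ½ or ½ = ½
x implies (x or x) = ½ implies ½ = True  [min(1, 1−½+½)]
They differ because K3 and Ł3 treat ½ differently under implication.

½; True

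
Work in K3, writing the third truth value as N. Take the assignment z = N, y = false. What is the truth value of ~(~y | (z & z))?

false

~y = ~false = true
z & z = N & N = N
~y | (z & z) = true | N = true
~(~y | (z & z)) = ~true = false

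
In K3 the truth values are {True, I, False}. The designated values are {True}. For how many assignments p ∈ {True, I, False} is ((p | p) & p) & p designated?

p=True: True ✓
p=I: I ·
p=False: False ·

1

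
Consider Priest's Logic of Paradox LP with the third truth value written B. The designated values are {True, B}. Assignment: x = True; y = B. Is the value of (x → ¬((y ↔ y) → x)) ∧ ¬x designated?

No

y ↔ y = B ↔ B = B
(y ↔ y) → x = B → True = True  [¬B ∨ True]
¬((y ↔ y) → x) = ¬True = False
x → ¬((y ↔ y) → x) = True → False = False
¬x = ¬True = False
(x → ¬((y ↔ y) → x)) ∧ ¬x = False ∧ False = False
False ∉ {True, B}.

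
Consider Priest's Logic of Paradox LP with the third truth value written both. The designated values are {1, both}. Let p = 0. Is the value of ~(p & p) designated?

p & p = 0 & 0 = 0
~(p & p) = ~0 = 1
1 ∈ {1, both}.

Yes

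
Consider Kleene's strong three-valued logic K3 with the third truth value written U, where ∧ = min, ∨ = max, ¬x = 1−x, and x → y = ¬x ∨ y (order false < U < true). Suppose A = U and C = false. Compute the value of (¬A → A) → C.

¬A = ¬U = U
¬A → A = U → U = U  [¬U ∨ U]
(¬A → A) → C = U → false = U

U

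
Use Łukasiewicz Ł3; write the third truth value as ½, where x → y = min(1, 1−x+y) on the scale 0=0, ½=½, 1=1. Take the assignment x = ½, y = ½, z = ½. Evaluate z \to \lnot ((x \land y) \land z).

x \land y = ½ \land ½ = ½
(x \land y) \land z = ½ \land ½ = ½
\lnot ((x \land y) \land z) = \lnot ½ = ½
z \to \lnot ((x \land y) \land z) = ½ \to ½ = 1  [min(1, 1−½+½)]

1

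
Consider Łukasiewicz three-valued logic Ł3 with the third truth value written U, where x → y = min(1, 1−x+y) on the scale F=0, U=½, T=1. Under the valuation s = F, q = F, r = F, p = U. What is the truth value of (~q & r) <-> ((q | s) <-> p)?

U

~q = ~F = T
~q & r = T & F = F
q | s = F | F = F
(q | s) <-> p = F <-> U = U  [1 − |0−½|]
(~q & r) <-> ((q | s) <-> p) = F <-> U = U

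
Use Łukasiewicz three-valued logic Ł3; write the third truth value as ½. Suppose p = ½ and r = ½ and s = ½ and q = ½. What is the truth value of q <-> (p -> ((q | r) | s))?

q | r = ½ | ½ = ½
(q | r) | s = ½ | ½ = ½
p -> ((q | r) | s) = ½ -> ½ = 1  [min(1, 1−½+½)]
q <-> (p -> ((q | r) | s)) = ½ <-> 1 = ½

½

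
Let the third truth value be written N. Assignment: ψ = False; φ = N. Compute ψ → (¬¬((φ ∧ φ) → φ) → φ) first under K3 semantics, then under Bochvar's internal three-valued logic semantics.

True; N

In K3: φ ∧ φ = N ∧ N = N
(φ ∧ φ) → φ = N → N = N  [¬N ∨ N]
¬((φ ∧ φ) → φ) = ¬N = N
¬¬((φ ∧ φ) → φ) = ¬N = N
¬¬((φ ∧ φ) → φ) → φ = N → N = N
ψ → (¬¬((φ ∧ φ) → φ) → φ) = False → N = True
In Bochvar's internal three-valued logic: φ ∧ φ = N ∧ N = N
(φ ∧ φ) → φ = N → N = N  [any arg is the third value ⇒ result is the third value]
¬((φ ∧ φ) → φ) = ¬N = N
¬¬((φ ∧ φ) → φ) = ¬N = N
¬¬((φ ∧ φ) → φ) → φ = N → N = N
ψ → (¬¬((φ ∧ φ) → φ) → φ) = False → N = N
They differ because K3 and Bochvar's internal three-valued logic treat N differently under the binary connectives.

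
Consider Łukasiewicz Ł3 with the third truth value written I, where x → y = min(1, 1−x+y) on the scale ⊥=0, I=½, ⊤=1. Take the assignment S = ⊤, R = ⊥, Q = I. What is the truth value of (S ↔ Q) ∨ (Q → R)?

I

S ↔ Q = ⊤ ↔ I = I  [1 − |1−½|]
Q → R = I → ⊥ = I
(S ↔ Q) ∨ (Q → R) = I ∨ I = I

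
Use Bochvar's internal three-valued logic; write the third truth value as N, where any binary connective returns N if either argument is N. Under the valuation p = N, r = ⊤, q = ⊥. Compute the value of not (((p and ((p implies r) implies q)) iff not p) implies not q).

N

p implies r = N implies ⊤ = N  [any arg is the third value ⇒ result is the third value]
(p implies r) implies q = N implies ⊥ = N
p and ((p implies r) implies q) = N and N = N
not p = not N = N
(p and ((p implies r) implies q)) iff not p = N iff N = N
not q = not ⊥ = ⊤
((p and ((p implies r) implies q)) iff not p) implies not q = N implies ⊤ = N
not (((p and ((p implies r) implies q)) iff not p) implies not q) = not N = N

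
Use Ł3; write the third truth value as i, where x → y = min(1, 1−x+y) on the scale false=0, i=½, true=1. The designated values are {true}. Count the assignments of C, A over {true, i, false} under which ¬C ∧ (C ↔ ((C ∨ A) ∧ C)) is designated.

Designated under: (C=false, A=true); (C=false, A=i); (C=false, A=false).

3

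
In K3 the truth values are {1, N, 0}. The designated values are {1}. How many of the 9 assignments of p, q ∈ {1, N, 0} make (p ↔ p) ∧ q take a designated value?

Designated under: (p=1, q=1); (p=0, q=1).

2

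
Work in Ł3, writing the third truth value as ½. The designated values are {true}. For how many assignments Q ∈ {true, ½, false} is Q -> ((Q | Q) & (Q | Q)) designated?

Q=true: true ✓
Q=½: true ✓
Q=false: true ✓

3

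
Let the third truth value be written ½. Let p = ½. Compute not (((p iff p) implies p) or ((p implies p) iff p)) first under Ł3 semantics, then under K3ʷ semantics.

In Ł3: p iff p = ½ iff ½ = 1  [1 − |½−½|]
(p iff p) implies p = 1 implies ½ = ½
p implies p = ½ implies ½ = 1
(p implies p) iff p = 1 iff ½ = ½
((p iff p) implies p) or ((p implies p) iff p) = ½ or ½ = ½
not (((p iff p) implies p) or ((p implies p) iff p)) = not ½ = ½
In K3ʷ: p iff p = ½ iff ½ = ½
(p iff p) implies p = ½ implies ½ = ½  [any arg is the third value ⇒ result is the third value]
p implies p = ½ implies ½ = ½
(p implies p) iff p = ½ iff ½ = ½
((p iff p) implies p) or ((p implies p) iff p) = ½ or ½ = ½
not (((p iff p) implies p) or ((p implies p) iff p)) = not ½ = ½

½; ½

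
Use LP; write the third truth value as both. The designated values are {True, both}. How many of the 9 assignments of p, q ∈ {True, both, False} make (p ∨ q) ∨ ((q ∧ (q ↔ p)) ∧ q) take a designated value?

8

Of the 9 assignments, 8 give a value in {True, both}.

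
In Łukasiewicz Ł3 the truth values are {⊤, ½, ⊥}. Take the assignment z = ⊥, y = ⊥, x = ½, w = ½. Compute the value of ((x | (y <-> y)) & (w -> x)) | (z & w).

⊤

y <-> y = ⊥ <-> ⊥ = ⊤
x | (y <-> y) = ½ | ⊤ = ⊤
w -> x = ½ -> ½ = ⊤  [min(1, 1−½+½)]
(x | (y <-> y)) & (w -> x) = ⊤ & ⊤ = ⊤
z & w = ⊥ & ½ = ⊥
((x | (y <-> y)) & (w -> x)) | (z & w) = ⊤ | ⊥ = ⊤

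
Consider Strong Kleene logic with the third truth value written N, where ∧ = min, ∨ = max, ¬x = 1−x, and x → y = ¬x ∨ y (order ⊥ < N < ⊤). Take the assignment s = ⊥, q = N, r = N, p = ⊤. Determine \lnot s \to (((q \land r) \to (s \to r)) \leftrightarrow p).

\lnot s = \lnot ⊥ = ⊤
q \land r = N \land N = N
s \to r = ⊥ \to N = ⊤  [\lnot ⊥ \lor N]
(q \land r) \to (s \to r) = N \to ⊤ = ⊤
((q \land r) \to (s \to r)) \leftrightarrow p = ⊤ \leftrightarrow ⊤ = ⊤
\lnot s \to (((q \land r) \to (s \to r)) \leftrightarrow p) = ⊤ \to ⊤ = ⊤

⊤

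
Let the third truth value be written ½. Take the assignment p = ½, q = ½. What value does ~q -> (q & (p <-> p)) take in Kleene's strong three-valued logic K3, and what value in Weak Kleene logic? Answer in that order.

In Kleene's strong three-valued logic K3: ~q = ~½ = ½
p <-> p = ½ <-> ½ = ½
q & (p <-> p) = ½ & ½ = ½
~q -> (q & (p <-> p)) = ½ -> ½ = ½  [~½ | ½]
In Weak Kleene logic: ~q = ~½ = ½
p <-> p = ½ <-> ½ = ½
q & (p <-> p) = ½ & ½ = ½
~q -> (q & (p <-> p)) = ½ -> ½ = ½  [any arg is the third value ⇒ result is the third value]

½; ½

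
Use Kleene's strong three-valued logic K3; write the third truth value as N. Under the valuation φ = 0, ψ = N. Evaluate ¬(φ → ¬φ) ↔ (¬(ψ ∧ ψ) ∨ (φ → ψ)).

0

¬φ = ¬0 = 1
φ → ¬φ = 0 → 1 = 1
¬(φ → ¬φ) = ¬1 = 0
ψ ∧ ψ = N ∧ N = N
¬(ψ ∧ ψ) = ¬N = N
φ → ψ = 0 → N = 1  [¬0 ∨ N]
¬(ψ ∧ ψ) ∨ (φ → ψ) = N ∨ 1 = 1
¬(φ → ¬φ) ↔ (¬(ψ ∧ ψ) ∨ (φ → ψ)) = 0 ↔ 1 = 0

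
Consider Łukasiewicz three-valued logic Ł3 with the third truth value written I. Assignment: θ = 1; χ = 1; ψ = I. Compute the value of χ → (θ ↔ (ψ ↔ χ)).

ψ ↔ χ = I ↔ 1 = I  [1 − |½−1|]
θ ↔ (ψ ↔ χ) = 1 ↔ I = I
χ → (θ ↔ (ψ ↔ χ)) = 1 → I = I

I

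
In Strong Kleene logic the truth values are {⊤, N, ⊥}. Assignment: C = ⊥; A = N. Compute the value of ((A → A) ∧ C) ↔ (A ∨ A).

A → A = N → N = N
(A → A) ∧ C = N ∧ ⊥ = ⊥
A ∨ A = N ∨ N = N
((A → A) ∧ C) ↔ (A ∨ A) = ⊥ ↔ N = N

N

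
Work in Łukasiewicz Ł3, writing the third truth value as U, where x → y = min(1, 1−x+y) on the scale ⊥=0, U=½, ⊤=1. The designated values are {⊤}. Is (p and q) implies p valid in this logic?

Every assignment of p, q over {⊤, U, ⊥} gives a value in {⊤}.
In particular, with p=U, q=U: (p and q) implies p = ⊤.

Yes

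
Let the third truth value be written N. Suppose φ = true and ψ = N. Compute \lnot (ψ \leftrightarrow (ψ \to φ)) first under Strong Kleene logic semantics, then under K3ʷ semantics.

In Strong Kleene logic: ψ \to φ = N \to true = true
ψ \leftrightarrow (ψ \to φ) = N \leftrightarrow true = N
\lnot (ψ \leftrightarrow (ψ \to φ)) = \lnot N = N
In K3ʷ: ψ \to φ = N \to true = N
ψ \leftrightarrow (ψ \to φ) = N \leftrightarrow N = N
\lnot (ψ \leftrightarrow (ψ \to φ)) = \lnot N = N

N; N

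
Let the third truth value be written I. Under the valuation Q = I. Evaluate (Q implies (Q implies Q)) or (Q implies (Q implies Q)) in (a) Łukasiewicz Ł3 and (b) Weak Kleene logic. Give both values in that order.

In Łukasiewicz Ł3: Q implies Q = I implies I = 1  [min(1, 1−½+½)]
Q implies (Q implies Q) = I implies 1 = 1
Q implies Q = I implies I = 1
Q implies (Q implies Q) = I implies 1 = 1
(Q implies (Q implies Q)) or (Q implies (Q implies Q)) = 1 or 1 = 1
In Weak Kleene logic: Q implies Q = I implies I = I  [any arg is the third value ⇒ result is the third value]
Q implies (Q implies Q) = I implies I = I
Q implies Q = I implies I = I
Q implies (Q implies Q) = I implies I = I
(Q implies (Q implies Q)) or (Q implies (Q implies Q)) = I or I = I
They differ because Łukasiewicz Ł3 and Weak Kleene logic treat I differently under the binary connectives.

1; I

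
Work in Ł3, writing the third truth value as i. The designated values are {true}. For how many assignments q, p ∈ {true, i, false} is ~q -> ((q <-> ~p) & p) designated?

Of the 9 assignments, 6 give a value in {true}.

6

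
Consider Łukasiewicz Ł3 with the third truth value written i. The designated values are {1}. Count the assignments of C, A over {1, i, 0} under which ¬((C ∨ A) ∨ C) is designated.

Designated under: (C=0, A=0).

1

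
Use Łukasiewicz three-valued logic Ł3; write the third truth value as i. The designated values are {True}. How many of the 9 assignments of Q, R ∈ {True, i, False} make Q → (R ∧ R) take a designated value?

6

Of the 9 assignments, 6 give a value in {True}.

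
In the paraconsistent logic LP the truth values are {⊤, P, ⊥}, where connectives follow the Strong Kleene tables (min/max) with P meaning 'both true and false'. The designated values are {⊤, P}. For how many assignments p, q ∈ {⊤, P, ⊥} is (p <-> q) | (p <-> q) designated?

Of the 9 assignments, 7 give a value in {⊤, P}.

7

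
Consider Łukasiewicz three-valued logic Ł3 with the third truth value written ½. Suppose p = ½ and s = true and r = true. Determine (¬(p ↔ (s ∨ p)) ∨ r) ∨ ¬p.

s ∨ p = true ∨ ½ = true
p ↔ (s ∨ p) = ½ ↔ true = ½
¬(p ↔ (s ∨ p)) = ¬½ = ½
¬(p ↔ (s ∨ p)) ∨ r = ½ ∨ true = true
¬p = ¬½ = ½
(¬(p ↔ (s ∨ p)) ∨ r) ∨ ¬p = true ∨ ½ = true

true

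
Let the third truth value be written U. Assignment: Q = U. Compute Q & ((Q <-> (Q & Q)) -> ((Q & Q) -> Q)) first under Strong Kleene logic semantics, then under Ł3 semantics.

In Strong Kleene logic: Q & Q = U & U = U
Q <-> (Q & Q) = U <-> U = U
Q & Q = U & U = U
(Q & Q) -> Q = U -> U = U
(Q <-> (Q & Q)) -> ((Q & Q) -> Q) = U -> U = U
Q & ((Q <-> (Q & Q)) -> ((Q & Q) -> Q)) = U & U = U
In Ł3: Q & Q = U & U = U
Q <-> (Q & Q) = U <-> U = 1  [1 − |½−½|]
Q & Q = U & U = U
(Q & Q) -> Q = U -> U = 1
(Q <-> (Q & Q)) -> ((Q & Q) -> Q) = 1 -> 1 = 1
Q & ((Q <-> (Q & Q)) -> ((Q & Q) -> Q)) = U & 1 = U

U; U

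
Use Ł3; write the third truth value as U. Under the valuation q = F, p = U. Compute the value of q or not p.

not p = not U = U
q or not p = F or U = U

U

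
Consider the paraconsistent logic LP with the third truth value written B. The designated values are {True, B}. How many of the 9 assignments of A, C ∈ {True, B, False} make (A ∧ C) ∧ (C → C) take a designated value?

Designated under: (A=True, C=True); (A=True, C=B); (A=B, C=True); (A=B, C=B).

4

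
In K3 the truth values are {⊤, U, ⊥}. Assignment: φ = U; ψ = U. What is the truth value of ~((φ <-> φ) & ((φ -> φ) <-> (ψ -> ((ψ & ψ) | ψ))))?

φ <-> φ = U <-> U = U
φ -> φ = U -> U = U  [~U | U]
ψ & ψ = U & U = U
(ψ & ψ) | ψ = U | U = U
ψ -> ((ψ & ψ) | ψ) = U -> U = U
(φ -> φ) <-> (ψ -> ((ψ & ψ) | ψ)) = U <-> U = U
(φ <-> φ) & ((φ -> φ) <-> (ψ -> ((ψ & ψ) | ψ))) = U & U = U
~((φ <-> φ) & ((φ -> φ) <-> (ψ -> ((ψ & ψ) | ψ)))) = ~U = U

U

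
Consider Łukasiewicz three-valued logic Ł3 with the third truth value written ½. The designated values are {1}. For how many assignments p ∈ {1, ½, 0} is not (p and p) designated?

p=1: 0 ·
p=½: ½ ·
p=0: 1 ✓

1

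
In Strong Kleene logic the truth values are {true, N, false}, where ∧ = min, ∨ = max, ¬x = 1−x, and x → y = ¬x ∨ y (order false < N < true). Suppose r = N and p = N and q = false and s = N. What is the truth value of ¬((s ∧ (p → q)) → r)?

N

p → q = N → false = N
s ∧ (p → q) = N ∧ N = N
(s ∧ (p → q)) → r = N → N = N
¬((s ∧ (p → q)) → r) = ¬N = N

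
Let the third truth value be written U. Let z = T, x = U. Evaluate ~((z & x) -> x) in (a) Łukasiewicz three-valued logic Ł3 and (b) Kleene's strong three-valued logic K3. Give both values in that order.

F; U

In Łukasiewicz three-valued logic Ł3: z & x = T & U = U
(z & x) -> x = U -> U = T
~((z & x) -> x) = ~T = F
In Kleene's strong three-valued logic K3: z & x = T & U = U
(z & x) -> x = U -> U = U  [~U | U]
~((z & x) -> x) = ~U = U
They differ because Łukasiewicz three-valued logic Ł3 and Kleene's strong three-valued logic K3 treat U differently under implication.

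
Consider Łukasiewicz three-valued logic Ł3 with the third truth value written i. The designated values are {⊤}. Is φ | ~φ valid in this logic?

Countermodel: φ=i gives i, which is not designated.

No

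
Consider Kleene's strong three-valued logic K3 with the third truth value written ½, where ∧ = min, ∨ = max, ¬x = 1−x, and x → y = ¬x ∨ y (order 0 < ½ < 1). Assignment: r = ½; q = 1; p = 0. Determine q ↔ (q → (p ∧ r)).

0

p ∧ r = 0 ∧ ½ = 0
q → (p ∧ r) = 1 → 0 = 0
q ↔ (q → (p ∧ r)) = 1 ↔ 0 = 0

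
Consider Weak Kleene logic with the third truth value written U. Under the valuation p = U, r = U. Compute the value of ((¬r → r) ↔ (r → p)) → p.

U

¬r = ¬U = U
¬r → r = U → U = U  [any arg is the third value ⇒ result is the third value]
r → p = U → U = U
(¬r → r) ↔ (r → p) = U ↔ U = U
((¬r → r) ↔ (r → p)) → p = U → U = U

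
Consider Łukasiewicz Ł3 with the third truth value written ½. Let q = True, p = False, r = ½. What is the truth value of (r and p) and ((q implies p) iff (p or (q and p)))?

r and p = ½ and False = False
q implies p = True implies False = False
q and p = True and False = False
p or (q and p) = False or False = False
(q implies p) iff (p or (q and p)) = False iff False = True
(r and p) and ((q implies p) iff (p or (q and p))) = False and True = False

False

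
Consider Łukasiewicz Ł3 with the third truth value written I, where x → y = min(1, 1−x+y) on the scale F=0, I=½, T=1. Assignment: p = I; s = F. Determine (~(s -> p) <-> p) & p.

I

s -> p = F -> I = T
~(s -> p) = ~T = F
~(s -> p) <-> p = F <-> I = I
(~(s -> p) <-> p) & p = I & I = I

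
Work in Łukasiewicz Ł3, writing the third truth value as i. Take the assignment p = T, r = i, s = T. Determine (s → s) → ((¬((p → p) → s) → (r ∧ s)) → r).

i

s → s = T → T = T
p → p = T → T = T
(p → p) → s = T → T = T
¬((p → p) → s) = ¬T = F
r ∧ s = i ∧ T = i
¬((p → p) → s) → (r ∧ s) = F → i = T
(¬((p → p) → s) → (r ∧ s)) → r = T → i = i
(s → s) → ((¬((p → p) → s) → (r ∧ s)) → r) = T → i = i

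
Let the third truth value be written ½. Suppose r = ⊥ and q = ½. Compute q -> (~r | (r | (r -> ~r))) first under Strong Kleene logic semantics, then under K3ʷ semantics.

⊤; ½

In Strong Kleene logic: ~r = ~⊥ = ⊤
~r = ~⊥ = ⊤
r -> ~r = ⊥ -> ⊤ = ⊤
r | (r -> ~r) = ⊥ | ⊤ = ⊤
~r | (r | (r -> ~r)) = ⊤ | ⊤ = ⊤
q -> (~r | (r | (r -> ~r))) = ½ -> ⊤ = ⊤
In K3ʷ: ~r = ~⊥ = ⊤
~r = ~⊥ = ⊤
r -> ~r = ⊥ -> ⊤ = ⊤
r | (r -> ~r) = ⊥ | ⊤ = ⊤
~r | (r | (r -> ~r)) = ⊤ | ⊤ = ⊤
q -> (~r | (r | (r -> ~r))) = ½ -> ⊤ = ½
They differ because Strong Kleene logic and K3ʷ treat ½ differently under the binary connectives.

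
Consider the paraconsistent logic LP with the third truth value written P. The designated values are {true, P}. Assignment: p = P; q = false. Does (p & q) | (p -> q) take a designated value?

p & q = P & false = false
p -> q = P -> false = P  [~P | false]
(p & q) | (p -> q) = false | P = P
P ∈ {true, P}.

Yes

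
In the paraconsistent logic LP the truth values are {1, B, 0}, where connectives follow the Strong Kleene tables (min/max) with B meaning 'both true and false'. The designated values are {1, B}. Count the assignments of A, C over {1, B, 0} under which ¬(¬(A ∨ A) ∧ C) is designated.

Of the 9 assignments, 8 give a value in {1, B}.

8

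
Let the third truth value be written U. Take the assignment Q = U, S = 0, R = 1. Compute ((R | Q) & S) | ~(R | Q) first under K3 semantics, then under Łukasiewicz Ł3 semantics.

0; 0

In K3: R | Q = 1 | U = 1
(R | Q) & S = 1 & 0 = 0
R | Q = 1 | U = 1
~(R | Q) = ~1 = 0
((R | Q) & S) | ~(R | Q) = 0 | 0 = 0
In Łukasiewicz Ł3: R | Q = 1 | U = 1
(R | Q) & S = 1 & 0 = 0
R | Q = 1 | U = 1
~(R | Q) = ~1 = 0
((R | Q) & S) | ~(R | Q) = 0 | 0 = 0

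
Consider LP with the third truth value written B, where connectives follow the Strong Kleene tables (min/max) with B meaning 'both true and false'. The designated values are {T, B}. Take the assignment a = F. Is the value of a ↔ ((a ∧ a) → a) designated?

No

a ∧ a = F ∧ F = F
(a ∧ a) → a = F → F = T
a ↔ ((a ∧ a) → a) = F ↔ T = F
F ∉ {T, B}.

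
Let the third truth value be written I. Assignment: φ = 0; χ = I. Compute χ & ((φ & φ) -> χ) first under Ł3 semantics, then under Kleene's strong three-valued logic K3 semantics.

In Ł3: φ & φ = 0 & 0 = 0
(φ & φ) -> χ = 0 -> I = 1
χ & ((φ & φ) -> χ) = I & 1 = I
In Kleene's strong three-valued logic K3: φ & φ = 0 & 0 = 0
(φ & φ) -> χ = 0 -> I = 1  [~0 | I]
χ & ((φ & φ) -> χ) = I & 1 = I

I; I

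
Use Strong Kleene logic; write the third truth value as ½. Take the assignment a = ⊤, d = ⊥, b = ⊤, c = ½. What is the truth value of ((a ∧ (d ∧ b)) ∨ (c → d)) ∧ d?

⊥

d ∧ b = ⊥ ∧ ⊤ = ⊥
a ∧ (d ∧ b) = ⊤ ∧ ⊥ = ⊥
c → d = ½ → ⊥ = ½
(a ∧ (d ∧ b)) ∨ (c → d) = ⊥ ∨ ½ = ½
((a ∧ (d ∧ b)) ∨ (c → d)) ∧ d = ½ ∧ ⊥ = ⊥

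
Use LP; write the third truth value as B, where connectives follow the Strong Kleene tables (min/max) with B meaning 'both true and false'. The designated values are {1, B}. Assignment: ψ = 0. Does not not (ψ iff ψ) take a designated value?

ψ iff ψ = 0 iff 0 = 1
not (ψ iff ψ) = not 1 = 0
not not (ψ iff ψ) = not 0 = 1
1 ∈ {1, B}.

Yes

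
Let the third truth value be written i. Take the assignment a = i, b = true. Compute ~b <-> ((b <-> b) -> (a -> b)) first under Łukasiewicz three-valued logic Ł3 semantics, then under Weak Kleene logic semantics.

false; i

In Łukasiewicz three-valued logic Ł3: ~b = ~true = false
b <-> b = true <-> true = true
a -> b = i -> true = true  [min(1, 1−½+1)]
(b <-> b) -> (a -> b) = true -> true = true
~b <-> ((b <-> b) -> (a -> b)) = false <-> true = false
In Weak Kleene logic: ~b = ~true = false
b <-> b = true <-> true = true
a -> b = i -> true = i
(b <-> b) -> (a -> b) = true -> i = i
~b <-> ((b <-> b) -> (a -> b)) = false <-> i = i
They differ because Łukasiewicz three-valued logic Ł3 and Weak Kleene logic treat i differently under the binary connectives.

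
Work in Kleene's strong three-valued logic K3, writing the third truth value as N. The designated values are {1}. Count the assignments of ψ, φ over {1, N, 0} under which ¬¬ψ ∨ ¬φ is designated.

5

Of the 9 assignments, 5 give a value in {1}.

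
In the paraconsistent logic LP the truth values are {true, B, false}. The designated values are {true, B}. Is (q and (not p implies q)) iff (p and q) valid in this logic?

No

Countermodel: q=true, p=false gives false, which is not designated.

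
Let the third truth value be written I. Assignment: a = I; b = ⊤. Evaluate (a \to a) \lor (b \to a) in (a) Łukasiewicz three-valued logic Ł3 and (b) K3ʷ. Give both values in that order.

In Łukasiewicz three-valued logic Ł3: a \to a = I \to I = ⊤
b \to a = ⊤ \to I = I
(a \to a) \lor (b \to a) = ⊤ \lor I = ⊤
In K3ʷ: a \to a = I \to I = I  [any arg is the third value ⇒ result is the third value]
b \to a = ⊤ \to I = I
(a \to a) \lor (b \to a) = I \lor I = I
They differ because Łukasiewicz three-valued logic Ł3 and K3ʷ treat I differently under the binary connectives.

⊤; I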